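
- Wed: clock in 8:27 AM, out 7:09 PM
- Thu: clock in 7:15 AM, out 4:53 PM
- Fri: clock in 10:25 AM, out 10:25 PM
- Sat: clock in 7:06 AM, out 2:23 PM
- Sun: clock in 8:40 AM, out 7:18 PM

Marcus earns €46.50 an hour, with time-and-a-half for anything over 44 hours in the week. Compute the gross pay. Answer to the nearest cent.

€2481.94

Wed: 8:27 AM–7:09 PM = 10 h 42 min
Thu: 7:15 AM–4:53 PM = 9 h 38 min
Fri: 10:25 AM–10:25 PM = 12 h 0 min
Sat: 7:06 AM–2:23 PM = 7 h 17 min
Sun: 8:40 AM–7:18 PM = 10 h 38 min
Total worked: 50 h 15 min = 3015 min.
Regular 44 h 0 min = 2640 min at €46.50/h; overtime 6 h 15 min = 375 min at €69.75/h.
Pay = (2640 × €46.50 + 375 × €69.75) ÷ 60 = €2481.94.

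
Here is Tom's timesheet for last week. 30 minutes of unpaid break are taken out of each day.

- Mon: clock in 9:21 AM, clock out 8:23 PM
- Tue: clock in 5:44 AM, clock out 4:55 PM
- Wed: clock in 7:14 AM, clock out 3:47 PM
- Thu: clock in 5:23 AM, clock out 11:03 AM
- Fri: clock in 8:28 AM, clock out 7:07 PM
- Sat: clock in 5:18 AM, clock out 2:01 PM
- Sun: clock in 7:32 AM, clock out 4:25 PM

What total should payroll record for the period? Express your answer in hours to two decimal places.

Mon: 9:21 AM–8:23 PM = 11 h 2 min; less 30 min break → 10 h 32 min
Tue: 5:44 AM–4:55 PM = 11 h 11 min; less 30 min break → 10 h 41 min
Wed: 7:14 AM–3:47 PM = 8 h 33 min; less 30 min break → 8 h 3 min
Thu: 5:23 AM–11:03 AM = 5 h 40 min; less 30 min break → 5 h 10 min
Fri: 8:28 AM–7:07 PM = 10 h 39 min; less 30 min break → 10 h 9 min
Sat: 5:18 AM–2:01 PM = 8 h 43 min; less 30 min break → 8 h 13 min
Sun: 7:32 AM–4:25 PM = 8 h 53 min; less 30 min break → 8 h 23 min
Total: 10 h 32 min + 10 h 41 min + 8 h 3 min + 5 h 10 min + 10 h 9 min + 8 h 13 min + 8 h 23 min = 61 h 11 min.

61.18 hours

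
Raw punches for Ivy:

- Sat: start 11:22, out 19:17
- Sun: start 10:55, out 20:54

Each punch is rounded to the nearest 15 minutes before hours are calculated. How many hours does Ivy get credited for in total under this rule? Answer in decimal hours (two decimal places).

Sat: in 11:22→11:15, out 19:17→19:15; 8 h 0 min
Sun: in 10:55→11:00, out 20:54→21:00; 10 h 0 min
Total credited: 18 h 0 min.

18.00 hours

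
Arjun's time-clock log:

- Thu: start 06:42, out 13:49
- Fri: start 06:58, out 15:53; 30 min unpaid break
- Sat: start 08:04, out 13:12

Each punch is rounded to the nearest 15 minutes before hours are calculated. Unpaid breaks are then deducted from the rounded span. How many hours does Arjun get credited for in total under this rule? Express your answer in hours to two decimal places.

20.75 hours

Thu: in 06:42→06:45, out 13:49→13:45; 7 h 0 min
Fri: in 06:58→07:00, out 15:53→16:00; 9 h 0 min − 30 min = 8 h 30 min
Sat: in 08:04→08:00, out 13:12→13:15; 5 h 15 min
Total credited: 20 h 45 min.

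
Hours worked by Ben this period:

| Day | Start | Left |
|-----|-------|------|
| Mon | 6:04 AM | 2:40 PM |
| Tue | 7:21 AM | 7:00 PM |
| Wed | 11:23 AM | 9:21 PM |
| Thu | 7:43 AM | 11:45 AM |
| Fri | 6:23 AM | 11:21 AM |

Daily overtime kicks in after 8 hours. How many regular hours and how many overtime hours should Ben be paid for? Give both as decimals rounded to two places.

Mon: 6:04 AM–2:40 PM = 8 h 36 min
Tue: 7:21 AM–7:00 PM = 11 h 39 min
Wed: 11:23 AM–9:21 PM = 9 h 58 min
Thu: 7:43 AM–11:45 AM = 4 h 2 min
Fri: 6:23 AM–11:21 AM = 4 h 58 min
Mon reg 8 h 0 min / OT 0 h 36 min; Tue reg 8 h 0 min / OT 3 h 39 min; Wed reg 8 h 0 min / OT 1 h 58 min; Thu reg 4 h 2 min / OT 0 h 0 min; Fri reg 4 h 58 min / OT 0 h 0 min.
Totals: regular 33 h 0 min, overtime 6 h 13 min.

Regular 33.00 hours, overtime 6.22 hours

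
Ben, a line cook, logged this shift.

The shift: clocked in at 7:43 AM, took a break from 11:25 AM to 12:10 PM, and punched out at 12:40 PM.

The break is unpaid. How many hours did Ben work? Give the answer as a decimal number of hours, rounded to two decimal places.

4.20 hours

The shift: 7:43 AM–12:40 PM = 4 h 57 min; less 45 min break → 4 h 12 min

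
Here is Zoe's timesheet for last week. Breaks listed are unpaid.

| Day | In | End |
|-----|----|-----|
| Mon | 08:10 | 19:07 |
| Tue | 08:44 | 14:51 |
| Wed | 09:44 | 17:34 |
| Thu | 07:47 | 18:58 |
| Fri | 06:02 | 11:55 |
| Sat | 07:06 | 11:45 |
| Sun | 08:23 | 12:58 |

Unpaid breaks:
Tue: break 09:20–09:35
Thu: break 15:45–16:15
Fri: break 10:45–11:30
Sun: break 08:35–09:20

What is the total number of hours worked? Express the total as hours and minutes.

Mon: 08:10–19:07 = 10 h 57 min
Tue: 08:44–14:51 = 6 h 7 min; less 15 min break → 5 h 52 min
Wed: 09:44–17:34 = 7 h 50 min
Thu: 07:47–18:58 = 11 h 11 min; less 30 min break → 10 h 41 min
Fri: 06:02–11:55 = 5 h 53 min; less 45 min break → 5 h 8 min
Sat: 07:06–11:45 = 4 h 39 min
Sun: 08:23–12:58 = 4 h 35 min; less 45 min break → 3 h 50 min
Total: 10 h 57 min + 5 h 52 min + 7 h 50 min + 10 h 41 min + 5 h 8 min + 4 h 39 min + 3 h 50 min = 48 h 57 min.

48 h 57 min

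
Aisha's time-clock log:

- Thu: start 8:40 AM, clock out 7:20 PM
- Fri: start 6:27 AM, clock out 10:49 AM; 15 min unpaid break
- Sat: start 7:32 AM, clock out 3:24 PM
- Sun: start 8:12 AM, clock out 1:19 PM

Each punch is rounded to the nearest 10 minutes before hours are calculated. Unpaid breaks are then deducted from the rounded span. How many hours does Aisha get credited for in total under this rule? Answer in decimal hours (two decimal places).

Thu: in 8:40 AM→8:40 AM, out 7:20 PM→7:20 PM; 10 h 40 min
Fri: in 6:27 AM→6:30 AM, out 10:49 AM→10:50 AM; 4 h 20 min − 15 min = 4 h 5 min
Sat: in 7:32 AM→7:30 AM, out 3:24 PM→3:20 PM; 7 h 50 min
Sun: in 8:12 AM→8:10 AM, out 1:19 PM→1:20 PM; 5 h 10 min
Total credited: 27 h 45 min.

27.75 hours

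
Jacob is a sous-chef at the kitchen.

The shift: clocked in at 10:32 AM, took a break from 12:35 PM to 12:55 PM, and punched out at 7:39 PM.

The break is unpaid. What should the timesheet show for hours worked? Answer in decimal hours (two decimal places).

The shift: 10:32 AM–7:39 PM = 9 h 7 min; less 20 min break → 8 h 47 min

8.78 hours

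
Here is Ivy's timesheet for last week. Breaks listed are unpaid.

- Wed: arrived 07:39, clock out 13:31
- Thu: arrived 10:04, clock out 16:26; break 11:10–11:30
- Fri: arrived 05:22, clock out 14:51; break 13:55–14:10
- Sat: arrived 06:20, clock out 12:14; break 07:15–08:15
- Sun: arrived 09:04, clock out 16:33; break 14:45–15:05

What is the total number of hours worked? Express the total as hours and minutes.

Wed: 07:39–13:31 = 5 h 52 min
Thu: 10:04–16:26 = 6 h 22 min; less 20 min break → 6 h 2 min
Fri: 05:22–14:51 = 9 h 29 min; less 15 min break → 9 h 14 min
Sat: 06:20–12:14 = 5 h 54 min; less 60 min break → 4 h 54 min
Sun: 09:04–16:33 = 7 h 29 min; less 20 min break → 7 h 9 min
Total: 5 h 52 min + 6 h 2 min + 9 h 14 min + 4 h 54 min + 7 h 9 min = 33 h 11 min.

33 h 11 min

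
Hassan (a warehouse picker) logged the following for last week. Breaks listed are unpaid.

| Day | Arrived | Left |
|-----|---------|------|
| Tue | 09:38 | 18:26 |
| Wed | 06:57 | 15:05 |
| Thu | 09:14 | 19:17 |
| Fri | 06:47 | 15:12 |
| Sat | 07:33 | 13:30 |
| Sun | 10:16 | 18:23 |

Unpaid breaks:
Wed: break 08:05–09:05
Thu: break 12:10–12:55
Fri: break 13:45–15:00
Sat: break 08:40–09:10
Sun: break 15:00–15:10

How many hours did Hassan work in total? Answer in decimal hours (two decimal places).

Tue: 09:38–18:26 = 8 h 48 min
Wed: 06:57–15:05 = 8 h 8 min; less 60 min break → 7 h 8 min
Thu: 09:14–19:17 = 10 h 3 min; less 45 min break → 9 h 18 min
Fri: 06:47–15:12 = 8 h 25 min; less 75 min break → 7 h 10 min
Sat: 07:33–13:30 = 5 h 57 min; less 30 min break → 5 h 27 min
Sun: 10:16–18:23 = 8 h 7 min; less 10 min break → 7 h 57 min
Total: 8 h 48 min + 7 h 8 min + 9 h 18 min + 7 h 10 min + 5 h 27 min + 7 h 57 min = 45 h 48 min.

45.80 hours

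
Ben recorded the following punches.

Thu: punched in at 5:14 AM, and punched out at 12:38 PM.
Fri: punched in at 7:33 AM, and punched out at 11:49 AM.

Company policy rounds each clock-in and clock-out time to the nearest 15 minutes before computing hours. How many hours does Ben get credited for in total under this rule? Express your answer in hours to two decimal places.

Thu: in 5:14 AM→5:15 AM, out 12:38 PM→12:45 PM; 7 h 30 min
Fri: in 7:33 AM→7:30 AM, out 11:49 AM→11:45 AM; 4 h 15 min
Total credited: 11 h 45 min.

11.75 hours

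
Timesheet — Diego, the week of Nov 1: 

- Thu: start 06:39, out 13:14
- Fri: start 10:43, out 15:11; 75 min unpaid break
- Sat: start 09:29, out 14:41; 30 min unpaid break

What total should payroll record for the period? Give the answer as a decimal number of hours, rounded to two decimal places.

14.50 hours

Thu: 06:39–13:14 = 6 h 35 min
Fri: 10:43–15:11 = 4 h 28 min; less 75 min break → 3 h 13 min
Sat: 09:29–14:41 = 5 h 12 min; less 30 min break → 4 h 42 min
Total: 6 h 35 min + 3 h 13 min + 4 h 42 min = 14 h 30 min.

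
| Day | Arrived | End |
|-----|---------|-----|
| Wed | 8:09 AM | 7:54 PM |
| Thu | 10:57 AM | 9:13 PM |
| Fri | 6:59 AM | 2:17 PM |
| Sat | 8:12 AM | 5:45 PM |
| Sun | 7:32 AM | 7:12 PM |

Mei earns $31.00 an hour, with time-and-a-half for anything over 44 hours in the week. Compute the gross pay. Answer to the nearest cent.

Wed: 8:09 AM–7:54 PM = 11 h 45 min
Thu: 10:57 AM–9:13 PM = 10 h 16 min
Fri: 6:59 AM–2:17 PM = 7 h 18 min
Sat: 8:12 AM–5:45 PM = 9 h 33 min
Sun: 7:32 AM–7:12 PM = 11 h 40 min
Total worked: 50 h 32 min = 3032 min.
Regular 44 h 0 min = 2640 min at $31.00/h; overtime 6 h 32 min = 392 min at $46.50/h.
Pay = (2640 × $31.00 + 392 × $46.50) ÷ 60 = $1667.80.

$1667.80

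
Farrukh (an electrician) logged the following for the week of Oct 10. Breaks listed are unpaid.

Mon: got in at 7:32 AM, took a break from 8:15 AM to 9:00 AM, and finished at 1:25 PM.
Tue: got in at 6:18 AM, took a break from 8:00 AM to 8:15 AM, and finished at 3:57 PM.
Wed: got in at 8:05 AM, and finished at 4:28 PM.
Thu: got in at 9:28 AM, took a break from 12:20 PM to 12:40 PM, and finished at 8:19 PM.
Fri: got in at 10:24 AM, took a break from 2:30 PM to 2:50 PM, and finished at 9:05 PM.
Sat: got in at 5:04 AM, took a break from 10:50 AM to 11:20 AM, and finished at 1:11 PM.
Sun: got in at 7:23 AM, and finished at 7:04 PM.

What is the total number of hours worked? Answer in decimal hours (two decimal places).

Mon: 7:32 AM–1:25 PM = 5 h 53 min; less 45 min break → 5 h 8 min
Tue: 6:18 AM–3:57 PM = 9 h 39 min; less 15 min break → 9 h 24 min
Wed: 8:05 AM–4:28 PM = 8 h 23 min
Thu: 9:28 AM–8:19 PM = 10 h 51 min; less 20 min break → 10 h 31 min
Fri: 10:24 AM–9:05 PM = 10 h 41 min; less 20 min break → 10 h 21 min
Sat: 5:04 AM–1:11 PM = 8 h 7 min; less 30 min break → 7 h 37 min
Sun: 7:23 AM–7:04 PM = 11 h 41 min
Total: 5 h 8 min + 9 h 24 min + 8 h 23 min + 10 h 31 min + 10 h 21 min + 7 h 37 min + 11 h 41 min = 63 h 5 min.

63.08 hours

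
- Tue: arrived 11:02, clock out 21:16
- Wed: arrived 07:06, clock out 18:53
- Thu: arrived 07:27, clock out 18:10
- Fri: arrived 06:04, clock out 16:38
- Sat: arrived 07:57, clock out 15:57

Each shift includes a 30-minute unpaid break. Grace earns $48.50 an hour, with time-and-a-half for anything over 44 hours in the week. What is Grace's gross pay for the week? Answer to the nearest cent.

Tue: 11:02–21:16 = 10 h 14 min; less 30 min break → 9 h 44 min
Wed: 07:06–18:53 = 11 h 47 min; less 30 min break → 11 h 17 min
Thu: 07:27–18:10 = 10 h 43 min; less 30 min break → 10 h 13 min
Fri: 06:04–16:38 = 10 h 34 min; less 30 min break → 10 h 4 min
Sat: 07:57–15:57 = 8 h 0 min; less 30 min break → 7 h 30 min
Total worked: 48 h 48 min = 2928 min.
Regular 44 h 0 min = 2640 min at $48.50/h; overtime 4 h 48 min = 288 min at $72.75/h.
Pay = (2640 × $48.50 + 288 × $72.75) ÷ 60 = $2483.20.

$2483.20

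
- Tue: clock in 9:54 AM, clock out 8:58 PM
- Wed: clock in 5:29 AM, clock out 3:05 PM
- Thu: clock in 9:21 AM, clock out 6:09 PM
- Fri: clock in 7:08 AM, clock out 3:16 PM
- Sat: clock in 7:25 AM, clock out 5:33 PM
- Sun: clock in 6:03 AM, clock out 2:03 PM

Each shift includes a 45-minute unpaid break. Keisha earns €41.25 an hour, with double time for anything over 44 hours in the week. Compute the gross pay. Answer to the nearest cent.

€2411.75

Tue: 9:54 AM–8:58 PM = 11 h 4 min; less 45 min break → 10 h 19 min
Wed: 5:29 AM–3:05 PM = 9 h 36 min; less 45 min break → 8 h 51 min
Thu: 9:21 AM–6:09 PM = 8 h 48 min; less 45 min break → 8 h 3 min
Fri: 7:08 AM–3:16 PM = 8 h 8 min; less 45 min break → 7 h 23 min
Sat: 7:25 AM–5:33 PM = 10 h 8 min; less 45 min break → 9 h 23 min
Sun: 6:03 AM–2:03 PM = 8 h 0 min; less 45 min break → 7 h 15 min
Total worked: 51 h 14 min = 3074 min.
Regular 44 h 0 min = 2640 min at €41.25/h; overtime 7 h 14 min = 434 min at €82.50/h.
Pay = (2640 × €41.25 + 434 × €82.50) ÷ 60 = €2411.75.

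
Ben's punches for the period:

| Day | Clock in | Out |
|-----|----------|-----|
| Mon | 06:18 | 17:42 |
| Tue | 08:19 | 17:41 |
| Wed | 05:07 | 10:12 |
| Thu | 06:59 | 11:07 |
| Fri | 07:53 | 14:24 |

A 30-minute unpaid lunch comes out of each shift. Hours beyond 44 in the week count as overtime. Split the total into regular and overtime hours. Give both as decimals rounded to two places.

Mon: 06:18–17:42 = 11 h 24 min; less 30 min break → 10 h 54 min
Tue: 08:19–17:41 = 9 h 22 min; less 30 min break → 8 h 52 min
Wed: 05:07–10:12 = 5 h 5 min; less 30 min break → 4 h 35 min
Thu: 06:59–11:07 = 4 h 8 min; less 30 min break → 3 h 38 min
Fri: 07:53–14:24 = 6 h 31 min; less 30 min break → 6 h 1 min
Total worked: 34 h 0 min = 34.00 h.
Threshold 44 h → overtime 0 h 0 min, regular 34 h 0 min.

Regular 34.00 hours, overtime 0.00 hours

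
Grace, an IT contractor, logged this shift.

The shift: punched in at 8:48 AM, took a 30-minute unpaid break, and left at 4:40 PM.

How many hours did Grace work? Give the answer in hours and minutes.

The shift: 8:48 AM–4:40 PM = 7 h 52 min; less 30 min break → 7 h 22 min

7 h 22 min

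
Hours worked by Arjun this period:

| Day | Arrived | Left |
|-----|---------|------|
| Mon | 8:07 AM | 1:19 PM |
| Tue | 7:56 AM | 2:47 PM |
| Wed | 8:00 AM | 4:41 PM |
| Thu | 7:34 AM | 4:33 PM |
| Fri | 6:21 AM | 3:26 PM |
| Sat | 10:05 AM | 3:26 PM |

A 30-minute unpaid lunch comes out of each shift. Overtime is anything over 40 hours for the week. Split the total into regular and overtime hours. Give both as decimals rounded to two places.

Regular 40.00 hours, overtime 1.15 hours

Mon: 8:07 AM–1:19 PM = 5 h 12 min; less 30 min break → 4 h 42 min
Tue: 7:56 AM–2:47 PM = 6 h 51 min; less 30 min break → 6 h 21 min
Wed: 8:00 AM–4:41 PM = 8 h 41 min; less 30 min break → 8 h 11 min
Thu: 7:34 AM–4:33 PM = 8 h 59 min; less 30 min break → 8 h 29 min
Fri: 6:21 AM–3:26 PM = 9 h 5 min; less 30 min break → 8 h 35 min
Sat: 10:05 AM–3:26 PM = 5 h 21 min; less 30 min break → 4 h 51 min
Total worked: 41 h 9 min = 41.15 h.
Threshold 40 h → overtime 1 h 9 min, regular 40 h 0 min.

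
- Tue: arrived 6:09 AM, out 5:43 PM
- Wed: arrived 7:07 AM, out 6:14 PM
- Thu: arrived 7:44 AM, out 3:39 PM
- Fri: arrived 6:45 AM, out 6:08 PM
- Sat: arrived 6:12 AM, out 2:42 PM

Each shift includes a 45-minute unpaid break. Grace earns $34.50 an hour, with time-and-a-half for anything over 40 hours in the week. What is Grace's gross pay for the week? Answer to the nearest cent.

Tue: 6:09 AM–5:43 PM = 11 h 34 min; less 45 min break → 10 h 49 min
Wed: 7:07 AM–6:14 PM = 11 h 7 min; less 45 min break → 10 h 22 min
Thu: 7:44 AM–3:39 PM = 7 h 55 min; less 45 min break → 7 h 10 min
Fri: 6:45 AM–6:08 PM = 11 h 23 min; less 45 min break → 10 h 38 min
Sat: 6:12 AM–2:42 PM = 8 h 30 min; less 45 min break → 7 h 45 min
Total worked: 46 h 44 min = 2804 min.
Regular 40 h 0 min = 2400 min at $34.50/h; overtime 6 h 44 min = 404 min at $51.75/h.
Pay = (2400 × $34.50 + 404 × $51.75) ÷ 60 = $1728.45.

$1728.45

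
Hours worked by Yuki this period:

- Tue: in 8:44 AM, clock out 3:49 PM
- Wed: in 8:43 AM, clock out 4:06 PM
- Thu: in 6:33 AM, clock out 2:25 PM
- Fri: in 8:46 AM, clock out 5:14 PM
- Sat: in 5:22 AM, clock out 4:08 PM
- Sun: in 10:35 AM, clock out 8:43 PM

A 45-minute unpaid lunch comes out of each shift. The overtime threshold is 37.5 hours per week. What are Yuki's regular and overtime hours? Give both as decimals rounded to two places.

Regular 37.50 hours, overtime 9.70 hours

Tue: 8:44 AM–3:49 PM = 7 h 5 min; less 45 min break → 6 h 20 min
Wed: 8:43 AM–4:06 PM = 7 h 23 min; less 45 min break → 6 h 38 min
Thu: 6:33 AM–2:25 PM = 7 h 52 min; less 45 min break → 7 h 7 min
Fri: 8:46 AM–5:14 PM = 8 h 28 min; less 45 min break → 7 h 43 min
Sat: 5:22 AM–4:08 PM = 10 h 46 min; less 45 min break → 10 h 1 min
Sun: 10:35 AM–8:43 PM = 10 h 8 min; less 45 min break → 9 h 23 min
Total worked: 47 h 12 min = 47.20 h.
Threshold 37.5 h → overtime 9 h 42 min, regular 37 h 30 min.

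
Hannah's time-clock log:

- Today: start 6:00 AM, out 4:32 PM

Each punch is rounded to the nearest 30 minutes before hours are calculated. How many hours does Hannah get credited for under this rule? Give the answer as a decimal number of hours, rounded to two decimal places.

10.50 hours

Today: in 6:00 AM→6:00 AM, out 4:32 PM→4:30 PM; 10 h 30 min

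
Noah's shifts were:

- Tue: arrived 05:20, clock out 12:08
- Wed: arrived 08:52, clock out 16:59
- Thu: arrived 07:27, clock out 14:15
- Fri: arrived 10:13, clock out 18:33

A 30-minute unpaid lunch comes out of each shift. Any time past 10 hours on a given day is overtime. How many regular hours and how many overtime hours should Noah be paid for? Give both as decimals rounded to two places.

Regular 28.05 hours, overtime 0.00 hours

Tue: 05:20–12:08 = 6 h 48 min; less 30 min break → 6 h 18 min
Wed: 08:52–16:59 = 8 h 7 min; less 30 min break → 7 h 37 min
Thu: 07:27–14:15 = 6 h 48 min; less 30 min break → 6 h 18 min
Fri: 10:13–18:33 = 8 h 20 min; less 30 min break → 7 h 50 min
Tue reg 6 h 18 min / OT 0 h 0 min; Wed reg 7 h 37 min / OT 0 h 0 min; Thu reg 6 h 18 min / OT 0 h 0 min; Fri reg 7 h 50 min / OT 0 h 0 min.
Totals: regular 28 h 3 min, overtime 0 h 0 min.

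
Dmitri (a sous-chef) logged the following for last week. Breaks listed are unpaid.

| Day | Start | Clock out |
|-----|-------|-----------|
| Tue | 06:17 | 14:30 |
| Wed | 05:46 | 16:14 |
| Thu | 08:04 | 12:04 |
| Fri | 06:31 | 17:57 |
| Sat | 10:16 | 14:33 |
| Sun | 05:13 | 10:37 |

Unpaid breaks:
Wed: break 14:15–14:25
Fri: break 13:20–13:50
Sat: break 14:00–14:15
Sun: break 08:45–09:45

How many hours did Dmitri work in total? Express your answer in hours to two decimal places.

Tue: 06:17–14:30 = 8 h 13 min
Wed: 05:46–16:14 = 10 h 28 min; less 10 min break → 10 h 18 min
Thu: 08:04–12:04 = 4 h 0 min
Fri: 06:31–17:57 = 11 h 26 min; less 30 min break → 10 h 56 min
Sat: 10:16–14:33 = 4 h 17 min; less 15 min break → 4 h 2 min
Sun: 05:13–10:37 = 5 h 24 min; less 60 min break → 4 h 24 min
Total: 8 h 13 min + 10 h 18 min + 4 h 0 min + 10 h 56 min + 4 h 2 min + 4 h 24 min = 41 h 53 min.

41.88 hours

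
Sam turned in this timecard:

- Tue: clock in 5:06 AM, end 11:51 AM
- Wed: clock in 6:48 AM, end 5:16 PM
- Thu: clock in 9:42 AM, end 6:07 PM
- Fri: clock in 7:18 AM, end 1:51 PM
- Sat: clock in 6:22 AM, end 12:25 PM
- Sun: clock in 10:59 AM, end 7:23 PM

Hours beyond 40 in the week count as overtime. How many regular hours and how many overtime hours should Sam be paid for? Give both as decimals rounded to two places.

Regular 40.00 hours, overtime 6.63 hours

Tue: 5:06 AM–11:51 AM = 6 h 45 min
Wed: 6:48 AM–5:16 PM = 10 h 28 min
Thu: 9:42 AM–6:07 PM = 8 h 25 min
Fri: 7:18 AM–1:51 PM = 6 h 33 min
Sat: 6:22 AM–12:25 PM = 6 h 3 min
Sun: 10:59 AM–7:23 PM = 8 h 24 min
Total worked: 46 h 38 min = 46.63 h.
Threshold 40 h → overtime 6 h 38 min, regular 40 h 0 min.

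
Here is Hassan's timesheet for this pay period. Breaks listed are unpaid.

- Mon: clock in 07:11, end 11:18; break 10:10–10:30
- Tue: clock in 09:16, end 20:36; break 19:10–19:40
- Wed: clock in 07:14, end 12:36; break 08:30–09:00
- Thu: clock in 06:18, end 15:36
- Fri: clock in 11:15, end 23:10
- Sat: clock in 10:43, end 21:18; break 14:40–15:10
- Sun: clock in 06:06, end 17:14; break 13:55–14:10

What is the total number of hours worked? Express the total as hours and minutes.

Mon: 07:11–11:18 = 4 h 7 min; less 20 min break → 3 h 47 min
Tue: 09:16–20:36 = 11 h 20 min; less 30 min break → 10 h 50 min
Wed: 07:14–12:36 = 5 h 22 min; less 30 min break → 4 h 52 min
Thu: 06:18–15:36 = 9 h 18 min
Fri: 11:15–23:10 = 11 h 55 min
Sat: 10:43–21:18 = 10 h 35 min; less 30 min break → 10 h 5 min
Sun: 06:06–17:14 = 11 h 8 min; less 15 min break → 10 h 53 min
Total: 3 h 47 min + 10 h 50 min + 4 h 52 min + 9 h 18 min + 11 h 55 min + 10 h 5 min + 10 h 53 min = 61 h 40 min.

61 h 40 min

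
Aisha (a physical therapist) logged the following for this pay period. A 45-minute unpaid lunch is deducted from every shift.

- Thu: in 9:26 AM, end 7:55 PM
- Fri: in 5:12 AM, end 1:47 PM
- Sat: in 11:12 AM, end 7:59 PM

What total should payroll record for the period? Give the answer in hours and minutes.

25 h 36 min

Thu: 9:26 AM–7:55 PM = 10 h 29 min; less 45 min break → 9 h 44 min
Fri: 5:12 AM–1:47 PM = 8 h 35 min; less 45 min break → 7 h 50 min
Sat: 11:12 AM–7:59 PM = 8 h 47 min; less 45 min break → 8 h 2 min
Total: 9 h 44 min + 7 h 50 min + 8 h 2 min = 25 h 36 min.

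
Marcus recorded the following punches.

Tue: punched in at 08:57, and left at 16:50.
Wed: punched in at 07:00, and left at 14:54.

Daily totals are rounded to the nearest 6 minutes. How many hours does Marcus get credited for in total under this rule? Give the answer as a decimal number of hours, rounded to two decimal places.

15.80 hours

Tue: 08:57–16:50 = 7 h 53 min → rounds to 7 h 54 min
Wed: 07:00–14:54 = 7 h 54 min → rounds to 7 h 54 min
Total credited: 15 h 48 min.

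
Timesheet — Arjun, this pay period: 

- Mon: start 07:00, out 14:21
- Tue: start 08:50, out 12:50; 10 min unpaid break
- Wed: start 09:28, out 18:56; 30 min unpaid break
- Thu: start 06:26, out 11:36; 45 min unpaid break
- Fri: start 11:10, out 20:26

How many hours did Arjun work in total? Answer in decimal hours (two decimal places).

Mon: 07:00–14:21 = 7 h 21 min
Tue: 08:50–12:50 = 4 h 0 min; less 10 min break → 3 h 50 min
Wed: 09:28–18:56 = 9 h 28 min; less 30 min break → 8 h 58 min
Thu: 06:26–11:36 = 5 h 10 min; less 45 min break → 4 h 25 min
Fri: 11:10–20:26 = 9 h 16 min
Total: 7 h 21 min + 3 h 50 min + 8 h 58 min + 4 h 25 min + 9 h 16 min = 33 h 50 min.

33.83 hours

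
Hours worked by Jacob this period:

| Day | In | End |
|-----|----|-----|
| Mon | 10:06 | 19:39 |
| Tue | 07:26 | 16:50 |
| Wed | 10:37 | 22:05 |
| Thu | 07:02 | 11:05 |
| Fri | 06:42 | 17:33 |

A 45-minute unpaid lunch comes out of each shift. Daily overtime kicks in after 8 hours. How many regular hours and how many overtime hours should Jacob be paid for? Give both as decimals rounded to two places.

Mon: 10:06–19:39 = 9 h 33 min; less 45 min break → 8 h 48 min
Tue: 07:26–16:50 = 9 h 24 min; less 45 min break → 8 h 39 min
Wed: 10:37–22:05 = 11 h 28 min; less 45 min break → 10 h 43 min
Thu: 07:02–11:05 = 4 h 3 min; less 45 min break → 3 h 18 min
Fri: 06:42–17:33 = 10 h 51 min; less 45 min break → 10 h 6 min
Mon reg 8 h 0 min / OT 0 h 48 min; Tue reg 8 h 0 min / OT 0 h 39 min; Wed reg 8 h 0 min / OT 2 h 43 min; Thu reg 3 h 18 min / OT 0 h 0 min; Fri reg 8 h 0 min / OT 2 h 6 min.
Totals: regular 35 h 18 min, overtime 6 h 16 min.

Regular 35.30 hours, overtime 6.27 hours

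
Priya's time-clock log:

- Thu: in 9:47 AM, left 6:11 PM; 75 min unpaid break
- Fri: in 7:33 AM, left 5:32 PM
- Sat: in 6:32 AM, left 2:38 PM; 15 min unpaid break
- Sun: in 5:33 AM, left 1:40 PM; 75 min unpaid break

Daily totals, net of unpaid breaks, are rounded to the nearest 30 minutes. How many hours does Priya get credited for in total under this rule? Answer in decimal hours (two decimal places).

32.00 hours

Thu: 9:47 AM–6:11 PM = 8 h 24 min − 75 min = 7 h 9 min → rounds to 7 h 0 min
Fri: 7:33 AM–5:32 PM = 9 h 59 min → rounds to 10 h 0 min
Sat: 6:32 AM–2:38 PM = 8 h 6 min − 15 min = 7 h 51 min → rounds to 8 h 0 min
Sun: 5:33 AM–1:40 PM = 8 h 7 min − 75 min = 6 h 52 min → rounds to 7 h 0 min
Total credited: 32 h 0 min.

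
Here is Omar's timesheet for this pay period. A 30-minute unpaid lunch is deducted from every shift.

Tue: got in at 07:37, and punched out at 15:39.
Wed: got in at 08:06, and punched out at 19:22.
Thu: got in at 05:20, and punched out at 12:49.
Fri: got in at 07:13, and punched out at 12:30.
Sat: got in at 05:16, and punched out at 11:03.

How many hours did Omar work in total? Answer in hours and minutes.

Tue: 07:37–15:39 = 8 h 2 min; less 30 min break → 7 h 32 min
Wed: 08:06–19:22 = 11 h 16 min; less 30 min break → 10 h 46 min
Thu: 05:20–12:49 = 7 h 29 min; less 30 min break → 6 h 59 min
Fri: 07:13–12:30 = 5 h 17 min; less 30 min break → 4 h 47 min
Sat: 05:16–11:03 = 5 h 47 min; less 30 min break → 5 h 17 min
Total: 7 h 32 min + 10 h 46 min + 6 h 59 min + 4 h 47 min + 5 h 17 min = 35 h 21 min.

35 h 21 min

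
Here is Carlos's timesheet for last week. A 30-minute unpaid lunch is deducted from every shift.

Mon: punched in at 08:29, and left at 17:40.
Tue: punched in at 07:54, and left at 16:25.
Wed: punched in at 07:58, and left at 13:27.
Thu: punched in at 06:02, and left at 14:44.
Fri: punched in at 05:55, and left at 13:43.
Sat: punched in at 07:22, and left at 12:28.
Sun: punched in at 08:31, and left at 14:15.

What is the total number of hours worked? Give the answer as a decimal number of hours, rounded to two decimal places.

47.02 hours

Mon: 08:29–17:40 = 9 h 11 min; less 30 min break → 8 h 41 min
Tue: 07:54–16:25 = 8 h 31 min; less 30 min break → 8 h 1 min
Wed: 07:58–13:27 = 5 h 29 min; less 30 min break → 4 h 59 min
Thu: 06:02–14:44 = 8 h 42 min; less 30 min break → 8 h 12 min
Fri: 05:55–13:43 = 7 h 48 min; less 30 min break → 7 h 18 min
Sat: 07:22–12:28 = 5 h 6 min; less 30 min break → 4 h 36 min
Sun: 08:31–14:15 = 5 h 44 min; less 30 min break → 5 h 14 min
Total: 8 h 41 min + 8 h 1 min + 4 h 59 min + 8 h 12 min + 7 h 18 min + 4 h 36 min + 5 h 14 min = 47 h 1 min.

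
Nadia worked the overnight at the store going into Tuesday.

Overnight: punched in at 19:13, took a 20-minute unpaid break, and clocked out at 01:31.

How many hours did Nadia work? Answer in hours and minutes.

Overnight: 19:13 → midnight = 4 h 47 min; midnight → 01:31 = 1 h 31 min; span 6 h 18 min; less 20 min break → 5 h 58 min

5 h 58 min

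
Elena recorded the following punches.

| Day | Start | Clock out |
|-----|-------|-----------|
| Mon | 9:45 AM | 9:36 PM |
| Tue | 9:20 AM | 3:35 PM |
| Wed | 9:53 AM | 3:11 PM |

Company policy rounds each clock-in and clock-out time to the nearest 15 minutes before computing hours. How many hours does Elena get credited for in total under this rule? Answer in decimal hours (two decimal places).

Mon: in 9:45 AM→9:45 AM, out 9:36 PM→9:30 PM; 11 h 45 min
Tue: in 9:20 AM→9:15 AM, out 3:35 PM→3:30 PM; 6 h 15 min
Wed: in 9:53 AM→10:00 AM, out 3:11 PM→3:15 PM; 5 h 15 min
Total credited: 23 h 15 min.

23.25 hours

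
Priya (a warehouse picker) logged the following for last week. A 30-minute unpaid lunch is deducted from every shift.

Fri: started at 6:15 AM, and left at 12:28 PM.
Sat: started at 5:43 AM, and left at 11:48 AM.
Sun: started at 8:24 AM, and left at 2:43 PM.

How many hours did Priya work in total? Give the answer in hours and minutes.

Fri: 6:15 AM–12:28 PM = 6 h 13 min; less 30 min break → 5 h 43 min
Sat: 5:43 AM–11:48 AM = 6 h 5 min; less 30 min break → 5 h 35 min
Sun: 8:24 AM–2:43 PM = 6 h 19 min; less 30 min break → 5 h 49 min
Total: 5 h 43 min + 5 h 35 min + 5 h 49 min = 17 h 7 min.

17 h 7 min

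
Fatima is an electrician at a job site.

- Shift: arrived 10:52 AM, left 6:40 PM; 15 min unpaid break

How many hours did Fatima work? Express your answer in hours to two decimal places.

Shift: 10:52 AM–6:40 PM = 7 h 48 min; less 15 min break → 7 h 33 min

7.55 hours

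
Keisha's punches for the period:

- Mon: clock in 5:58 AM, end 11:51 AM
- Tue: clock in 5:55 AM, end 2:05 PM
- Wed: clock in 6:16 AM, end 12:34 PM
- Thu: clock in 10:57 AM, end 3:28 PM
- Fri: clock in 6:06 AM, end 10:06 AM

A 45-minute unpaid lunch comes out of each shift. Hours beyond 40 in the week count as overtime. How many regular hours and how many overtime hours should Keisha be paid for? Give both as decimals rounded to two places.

Regular 25.12 hours, overtime 0.00 hours

Mon: 5:58 AM–11:51 AM = 5 h 53 min; less 45 min break → 5 h 8 min
Tue: 5:55 AM–2:05 PM = 8 h 10 min; less 45 min break → 7 h 25 min
Wed: 6:16 AM–12:34 PM = 6 h 18 min; less 45 min break → 5 h 33 min
Thu: 10:57 AM–3:28 PM = 4 h 31 min; less 45 min break → 3 h 46 min
Fri: 6:06 AM–10:06 AM = 4 h 0 min; less 45 min break → 3 h 15 min
Total worked: 25 h 7 min = 25.12 h.
Threshold 40 h → overtime 0 h 0 min, regular 25 h 7 min.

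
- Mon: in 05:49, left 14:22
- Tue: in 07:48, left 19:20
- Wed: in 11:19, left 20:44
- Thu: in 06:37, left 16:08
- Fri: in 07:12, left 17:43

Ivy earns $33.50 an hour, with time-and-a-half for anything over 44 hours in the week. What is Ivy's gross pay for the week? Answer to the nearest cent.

$1752.05

Mon: 05:49–14:22 = 8 h 33 min
Tue: 07:48–19:20 = 11 h 32 min
Wed: 11:19–20:44 = 9 h 25 min
Thu: 06:37–16:08 = 9 h 31 min
Fri: 07:12–17:43 = 10 h 31 min
Total worked: 49 h 32 min = 2972 min.
Regular 44 h 0 min = 2640 min at $33.50/h; overtime 5 h 32 min = 332 min at $50.25/h.
Pay = (2640 × $33.50 + 332 × $50.25) ÷ 60 = $1752.05.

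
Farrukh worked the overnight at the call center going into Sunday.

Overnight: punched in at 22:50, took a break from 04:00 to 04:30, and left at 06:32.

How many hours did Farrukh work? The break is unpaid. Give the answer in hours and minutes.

Overnight: 22:50 → midnight = 1 h 10 min; midnight → 06:32 = 6 h 32 min; span 7 h 42 min; less 30 min break → 7 h 12 min

7 h 12 min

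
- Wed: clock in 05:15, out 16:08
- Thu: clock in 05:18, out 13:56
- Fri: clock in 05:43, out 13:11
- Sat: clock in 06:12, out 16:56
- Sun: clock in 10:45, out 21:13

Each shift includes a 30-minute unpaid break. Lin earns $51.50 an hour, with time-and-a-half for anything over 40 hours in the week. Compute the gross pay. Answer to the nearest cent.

$2499.04

Wed: 05:15–16:08 = 10 h 53 min; less 30 min break → 10 h 23 min
Thu: 05:18–13:56 = 8 h 38 min; less 30 min break → 8 h 8 min
Fri: 05:43–13:11 = 7 h 28 min; less 30 min break → 6 h 58 min
Sat: 06:12–16:56 = 10 h 44 min; less 30 min break → 10 h 14 min
Sun: 10:45–21:13 = 10 h 28 min; less 30 min break → 9 h 58 min
Total worked: 45 h 41 min = 2741 min.
Regular 40 h 0 min = 2400 min at $51.50/h; overtime 5 h 41 min = 341 min at $77.25/h.
Pay = (2400 × $51.50 + 341 × $77.25) ÷ 60 = $2499.04.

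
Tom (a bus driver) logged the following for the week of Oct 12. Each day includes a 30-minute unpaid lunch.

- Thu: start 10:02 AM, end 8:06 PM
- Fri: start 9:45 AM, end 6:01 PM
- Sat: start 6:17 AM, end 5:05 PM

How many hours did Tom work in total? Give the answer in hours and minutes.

Thu: 10:02 AM–8:06 PM = 10 h 4 min; less 30 min break → 9 h 34 min
Fri: 9:45 AM–6:01 PM = 8 h 16 min; less 30 min break → 7 h 46 min
Sat: 6:17 AM–5:05 PM = 10 h 48 min; less 30 min break → 10 h 18 min
Total: 9 h 34 min + 7 h 46 min + 10 h 18 min = 27 h 38 min.

27 h 38 min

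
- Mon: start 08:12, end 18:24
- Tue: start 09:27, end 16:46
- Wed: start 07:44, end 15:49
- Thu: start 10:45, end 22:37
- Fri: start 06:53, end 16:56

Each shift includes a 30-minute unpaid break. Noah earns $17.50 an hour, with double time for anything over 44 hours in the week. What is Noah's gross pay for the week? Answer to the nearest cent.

Mon: 08:12–18:24 = 10 h 12 min; less 30 min break → 9 h 42 min
Tue: 09:27–16:46 = 7 h 19 min; less 30 min break → 6 h 49 min
Wed: 07:44–15:49 = 8 h 5 min; less 30 min break → 7 h 35 min
Thu: 10:45–22:37 = 11 h 52 min; less 30 min break → 11 h 22 min
Fri: 06:53–16:56 = 10 h 3 min; less 30 min break → 9 h 33 min
Total worked: 45 h 1 min = 2701 min.
Regular 44 h 0 min = 2640 min at $17.50/h; overtime 1 h 1 min = 61 min at $35.00/h.
Pay = (2640 × $17.50 + 61 × $35.00) ÷ 60 = $805.58.

$805.58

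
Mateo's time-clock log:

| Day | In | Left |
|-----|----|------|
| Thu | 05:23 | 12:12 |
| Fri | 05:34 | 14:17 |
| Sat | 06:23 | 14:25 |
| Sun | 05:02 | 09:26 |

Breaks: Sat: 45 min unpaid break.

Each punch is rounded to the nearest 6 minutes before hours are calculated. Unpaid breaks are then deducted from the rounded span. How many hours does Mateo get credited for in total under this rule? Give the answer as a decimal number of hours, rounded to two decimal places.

27.15 hours

Thu: in 05:23→05:24, out 12:12→12:12; 6 h 48 min
Fri: in 05:34→05:36, out 14:17→14:18; 8 h 42 min
Sat: in 06:23→06:24, out 14:25→14:24; 8 h 0 min − 45 min = 7 h 15 min
Sun: in 05:02→05:00, out 09:26→09:24; 4 h 24 min
Total credited: 27 h 9 min.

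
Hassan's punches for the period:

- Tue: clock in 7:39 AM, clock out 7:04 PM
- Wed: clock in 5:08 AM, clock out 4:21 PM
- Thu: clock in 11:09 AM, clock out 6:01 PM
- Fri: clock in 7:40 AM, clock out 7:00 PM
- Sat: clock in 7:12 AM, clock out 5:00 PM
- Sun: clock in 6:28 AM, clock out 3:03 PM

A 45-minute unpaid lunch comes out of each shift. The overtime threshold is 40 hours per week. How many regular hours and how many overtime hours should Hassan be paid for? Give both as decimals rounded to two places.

Tue: 7:39 AM–7:04 PM = 11 h 25 min; less 45 min break → 10 h 40 min
Wed: 5:08 AM–4:21 PM = 11 h 13 min; less 45 min break → 10 h 28 min
Thu: 11:09 AM–6:01 PM = 6 h 52 min; less 45 min break → 6 h 7 min
Fri: 7:40 AM–7:00 PM = 11 h 20 min; less 45 min break → 10 h 35 min
Sat: 7:12 AM–5:00 PM = 9 h 48 min; less 45 min break → 9 h 3 min
Sun: 6:28 AM–3:03 PM = 8 h 35 min; less 45 min break → 7 h 50 min
Total worked: 54 h 43 min = 54.72 h.
Threshold 40 h → overtime 14 h 43 min, regular 40 h 0 min.

Regular 40.00 hours, overtime 14.72 hours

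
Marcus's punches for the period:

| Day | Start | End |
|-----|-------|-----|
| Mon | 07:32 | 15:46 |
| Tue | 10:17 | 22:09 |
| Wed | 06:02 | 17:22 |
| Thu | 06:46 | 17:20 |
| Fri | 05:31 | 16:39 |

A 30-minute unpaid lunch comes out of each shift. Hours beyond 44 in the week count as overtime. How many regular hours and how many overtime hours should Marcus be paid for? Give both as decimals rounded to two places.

Mon: 07:32–15:46 = 8 h 14 min; less 30 min break → 7 h 44 min
Tue: 10:17–22:09 = 11 h 52 min; less 30 min break → 11 h 22 min
Wed: 06:02–17:22 = 11 h 20 min; less 30 min break → 10 h 50 min
Thu: 06:46–17:20 = 10 h 34 min; less 30 min break → 10 h 4 min
Fri: 05:31–16:39 = 11 h 8 min; less 30 min break → 10 h 38 min
Total worked: 50 h 38 min = 50.63 h.
Threshold 44 h → overtime 6 h 38 min, regular 44 h 0 min.

Regular 44.00 hours, overtime 6.63 hours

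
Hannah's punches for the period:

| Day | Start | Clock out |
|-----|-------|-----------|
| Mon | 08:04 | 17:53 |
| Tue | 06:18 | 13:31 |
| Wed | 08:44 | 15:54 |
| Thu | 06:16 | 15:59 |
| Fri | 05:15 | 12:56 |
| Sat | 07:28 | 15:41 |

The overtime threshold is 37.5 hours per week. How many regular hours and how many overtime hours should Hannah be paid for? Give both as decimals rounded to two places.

Regular 37.50 hours, overtime 12.32 hours

Mon: 08:04–17:53 = 9 h 49 min
Tue: 06:18–13:31 = 7 h 13 min
Wed: 08:44–15:54 = 7 h 10 min
Thu: 06:16–15:59 = 9 h 43 min
Fri: 05:15–12:56 = 7 h 41 min
Sat: 07:28–15:41 = 8 h 13 min
Total worked: 49 h 49 min = 49.82 h.
Threshold 37.5 h → overtime 12 h 19 min, regular 37 h 30 min.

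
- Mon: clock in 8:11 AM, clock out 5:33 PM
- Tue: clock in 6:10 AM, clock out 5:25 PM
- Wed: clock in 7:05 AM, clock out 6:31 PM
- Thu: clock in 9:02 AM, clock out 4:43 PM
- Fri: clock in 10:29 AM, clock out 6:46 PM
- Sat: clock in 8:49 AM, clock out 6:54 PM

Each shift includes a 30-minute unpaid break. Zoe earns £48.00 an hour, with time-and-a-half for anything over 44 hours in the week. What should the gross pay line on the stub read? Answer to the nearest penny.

Mon: 8:11 AM–5:33 PM = 9 h 22 min; less 30 min break → 8 h 52 min
Tue: 6:10 AM–5:25 PM = 11 h 15 min; less 30 min break → 10 h 45 min
Wed: 7:05 AM–6:31 PM = 11 h 26 min; less 30 min break → 10 h 56 min
Thu: 9:02 AM–4:43 PM = 7 h 41 min; less 30 min break → 7 h 11 min
Fri: 10:29 AM–6:46 PM = 8 h 17 min; less 30 min break → 7 h 47 min
Sat: 8:49 AM–6:54 PM = 10 h 5 min; less 30 min break → 9 h 35 min
Total worked: 55 h 6 min = 3306 min.
Regular 44 h 0 min = 2640 min at £48.00/h; overtime 11 h 6 min = 666 min at £72.00/h.
Pay = (2640 × £48.00 + 666 × £72.00) ÷ 60 = £2911.20.

£2911.20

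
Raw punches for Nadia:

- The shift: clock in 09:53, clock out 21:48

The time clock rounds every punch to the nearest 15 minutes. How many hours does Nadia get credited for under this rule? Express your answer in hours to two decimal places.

11.75 hours

The shift: in 09:53→10:00, out 21:48→21:45; 11 h 45 min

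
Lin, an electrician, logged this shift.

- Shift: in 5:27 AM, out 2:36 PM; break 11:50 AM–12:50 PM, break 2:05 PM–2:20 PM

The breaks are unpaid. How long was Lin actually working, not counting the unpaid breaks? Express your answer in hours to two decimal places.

Shift: 5:27 AM–2:36 PM = 9 h 9 min; less 75 min break → 7 h 54 min

7.90 hours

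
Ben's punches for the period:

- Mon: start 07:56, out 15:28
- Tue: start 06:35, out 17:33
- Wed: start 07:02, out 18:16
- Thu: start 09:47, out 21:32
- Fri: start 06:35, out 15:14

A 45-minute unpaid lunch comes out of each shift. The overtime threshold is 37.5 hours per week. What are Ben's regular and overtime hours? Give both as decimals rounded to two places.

Mon: 07:56–15:28 = 7 h 32 min; less 45 min break → 6 h 47 min
Tue: 06:35–17:33 = 10 h 58 min; less 45 min break → 10 h 13 min
Wed: 07:02–18:16 = 11 h 14 min; less 45 min break → 10 h 29 min
Thu: 09:47–21:32 = 11 h 45 min; less 45 min break → 11 h 0 min
Fri: 06:35–15:14 = 8 h 39 min; less 45 min break → 7 h 54 min
Total worked: 46 h 23 min = 46.38 h.
Threshold 37.5 h → overtime 8 h 53 min, regular 37 h 30 min.

Regular 37.50 hours, overtime 8.88 hours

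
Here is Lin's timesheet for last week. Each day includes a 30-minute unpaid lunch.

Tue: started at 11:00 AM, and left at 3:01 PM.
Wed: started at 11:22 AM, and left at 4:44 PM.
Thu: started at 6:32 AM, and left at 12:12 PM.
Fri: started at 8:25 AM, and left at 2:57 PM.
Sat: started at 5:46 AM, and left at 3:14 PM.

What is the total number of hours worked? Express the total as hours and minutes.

28 h 33 min

Tue: 11:00 AM–3:01 PM = 4 h 1 min; less 30 min break → 3 h 31 min
Wed: 11:22 AM–4:44 PM = 5 h 22 min; less 30 min break → 4 h 52 min
Thu: 6:32 AM–12:12 PM = 5 h 40 min; less 30 min break → 5 h 10 min
Fri: 8:25 AM–2:57 PM = 6 h 32 min; less 30 min break → 6 h 2 min
Sat: 5:46 AM–3:14 PM = 9 h 28 min; less 30 min break → 8 h 58 min
Total: 3 h 31 min + 4 h 52 min + 5 h 10 min + 6 h 2 min + 8 h 58 min = 28 h 33 min.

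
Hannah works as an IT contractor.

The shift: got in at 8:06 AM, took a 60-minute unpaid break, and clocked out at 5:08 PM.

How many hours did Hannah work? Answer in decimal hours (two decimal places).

8.03 hours

The shift: 8:06 AM–5:08 PM = 9 h 2 min; less 60 min break → 8 h 2 min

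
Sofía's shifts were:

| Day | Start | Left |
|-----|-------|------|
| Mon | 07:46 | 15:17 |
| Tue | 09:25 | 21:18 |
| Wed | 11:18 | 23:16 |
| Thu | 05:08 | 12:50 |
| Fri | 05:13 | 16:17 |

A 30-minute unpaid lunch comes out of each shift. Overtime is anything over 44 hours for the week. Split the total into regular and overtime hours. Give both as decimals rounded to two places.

Regular 44.00 hours, overtime 3.63 hours

Mon: 07:46–15:17 = 7 h 31 min; less 30 min break → 7 h 1 min
Tue: 09:25–21:18 = 11 h 53 min; less 30 min break → 11 h 23 min
Wed: 11:18–23:16 = 11 h 58 min; less 30 min break → 11 h 28 min
Thu: 05:08–12:50 = 7 h 42 min; less 30 min break → 7 h 12 min
Fri: 05:13–16:17 = 11 h 4 min; less 30 min break → 10 h 34 min
Total worked: 47 h 38 min = 47.63 h.
Threshold 44 h → overtime 3 h 38 min, regular 44 h 0 min.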